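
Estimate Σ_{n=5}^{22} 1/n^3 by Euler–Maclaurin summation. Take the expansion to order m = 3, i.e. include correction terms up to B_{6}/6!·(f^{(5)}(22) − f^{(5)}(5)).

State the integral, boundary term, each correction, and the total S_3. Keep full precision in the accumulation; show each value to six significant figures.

S_3 ≈ 0.0234077

Integral: ∫_5^22 1/x^3 dx = 0.0189669.
½[f(5) + f(22)] = ½[0.00800000 + 9.39144e-05] = 0.00404696.
So far: 0.0230139.
Correction k=1: B_{2}/2! · (f^{(1)}(22) − f^{(1)}(5)) = 1/12 · (-1.28065e-05 − (-0.00480000)) = 0.000398933.
After k=1: 0.0234128.
Correction k=2: B_{4}/4! · (f^{(3)}(22) − f^{(3)}(5)) = −1/720 · (-5.29194e-07 − (-0.00384000)) = -5.33260e-06.
After k=2: 0.0234075.
Correction k=3: B_{6}/6! · (f^{(5)}(22) − f^{(5)}(5)) = 1/30240 · (-4.59218e-08 − (-0.00645120)) = 2.13332e-07.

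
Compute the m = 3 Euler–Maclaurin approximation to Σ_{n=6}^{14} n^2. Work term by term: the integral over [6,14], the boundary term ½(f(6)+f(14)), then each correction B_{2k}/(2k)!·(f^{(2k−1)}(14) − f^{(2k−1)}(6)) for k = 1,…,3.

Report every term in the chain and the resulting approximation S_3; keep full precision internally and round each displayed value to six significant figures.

S_3 ≈ 960.000

Integral: ∫_6^14 x^2 dx = 842.667.
Boundary: ½(f(6) + f(14)) = ½(36.0000 + 196.000) = 116.000.
Integral + boundary = 958.667.
Order-1 term: 1/12 · (28.0000 − 12.0000) = 1.33333.
Running total after k=1: 960.000.
Order-2 term: −1/720 · (0.00000 − 0.00000) = 0.00000.
Running total after k=2: 960.000.
Order-3 term: 1/30240 · (0.00000 − 0.00000) = 0.00000.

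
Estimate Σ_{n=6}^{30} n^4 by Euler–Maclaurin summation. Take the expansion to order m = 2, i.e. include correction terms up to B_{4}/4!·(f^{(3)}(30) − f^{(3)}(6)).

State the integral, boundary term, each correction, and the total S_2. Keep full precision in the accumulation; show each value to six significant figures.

The integral term ∫_6^30 x^4 dx = 4.85844e+06.
½[f(6) + f(30)] = ½[1296.00 + 810000] = 405648.
Integral + boundary = 5.26409e+06.
Correction k=1: B_{2}/2! · (f^{(1)}(30) − f^{(1)}(6)) = 1/12 · (108000 − 864.000) = 8928.00.
Running total after k=1: 5.27302e+06.
Correction k=2: B_{4}/4! · (f^{(3)}(30) − f^{(3)}(6)) = −1/720 · (720.000 − 144.000) = -0.800000.

S_2 ≈ 5.27302e+06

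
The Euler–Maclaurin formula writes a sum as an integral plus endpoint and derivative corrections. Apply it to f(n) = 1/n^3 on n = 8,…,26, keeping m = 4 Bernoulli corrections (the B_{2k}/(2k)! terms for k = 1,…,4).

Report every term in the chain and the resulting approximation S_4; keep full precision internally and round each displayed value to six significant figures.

The integral term ∫_8^26 1/x^3 dx = 0.00707286.
Boundary: ½(f(8) + f(26)) = ½(0.00195312 + 5.68958e-05) = 0.00100501.
So far: 0.00807787.
Correction k=1: B_{2}/2! · (f^{(1)}(26) − f^{(1)}(8)) = 1/12 · (-6.56490e-06 − (-0.000732422)) = 6.04881e-05.
Partial sum through k=1: 0.00813835.
Correction k=2: B_{4}/4! · (f^{(3)}(26) − f^{(3)}(8)) = −1/720 · (-1.94228e-07 − (-0.000228882)) = -3.17622e-07.
Partial sum through k=2: 0.00813804.
Correction k=3: B_{6}/6! · (f^{(5)}(26) − f^{(5)}(8)) = 1/30240 · (-1.20674e-08 − (-0.000150204)) = 4.96665e-09.
Partial sum through k=3: 0.00813804.
Correction k=4: B_{8}/8! · (f^{(7)}(26) − f^{(7)}(8)) = −1/1209600 · (-1.28529e-09 − (-0.000168979)) = -1.39697e-10.

S_4 ≈ 0.00813804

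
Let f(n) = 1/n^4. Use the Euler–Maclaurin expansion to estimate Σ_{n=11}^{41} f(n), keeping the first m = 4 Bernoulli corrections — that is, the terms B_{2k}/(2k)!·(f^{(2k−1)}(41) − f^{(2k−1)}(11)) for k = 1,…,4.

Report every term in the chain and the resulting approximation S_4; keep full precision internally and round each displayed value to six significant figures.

S_4 ≈ 0.000281988

∫_11^41 1/x^4 dx evaluates to 0.000245602.
½[f(11) + f(41)] = ½[6.83013e-05 + 3.53887e-07] = 3.43276e-05.
Integral + boundary = 0.000279929.
Order-1 term: 1/12 · (-3.45256e-08 − (-2.48369e-05)) = 2.06686e-06.
Running total after k=1: 0.000281996.
Order-2 term: −1/720 · (-6.16161e-10 − (-6.15790e-06)) = -8.55178e-09.
Running total after k=2: 0.000281988.
Order-3 term: 1/30240 · (-2.05265e-11 − (-2.84994e-06)) = 9.42432e-11.
Running total after k=3: 0.000281988.
Order-4 term: −1/1209600 · (-1.09898e-12 − (-2.11979e-06)) = -1.75247e-12.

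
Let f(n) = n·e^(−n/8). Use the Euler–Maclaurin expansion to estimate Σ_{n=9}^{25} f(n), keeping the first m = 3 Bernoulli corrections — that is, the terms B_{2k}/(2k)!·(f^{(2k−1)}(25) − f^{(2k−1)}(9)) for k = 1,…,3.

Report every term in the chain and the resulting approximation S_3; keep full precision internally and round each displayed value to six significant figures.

Integral: ∫_9^25 x·e^(−x/8) dx = 32.5534.
½[f(9) + f(25)] = ½[2.92187 + 1.09842] = 2.01015.
Running total after boundary: 34.5635.
k=1: B_{2}/(2)! × [f^{(1)}(25) − f^{(1)}(9)] = 1/12 × (-0.0933660 − (-0.0405816)) = -0.00439870.
Running total after k=1: 34.5591.
k=2: B_{4}/(4)! × [f^{(3)}(25) − f^{(3)}(9)] = −1/720 × (-8.58143e-05 − 0.00951130) = 1.33293e-05.
Running total after k=2: 34.5591.
k=3: B_{6}/(6)! × [f^{(5)}(25) − f^{(5)}(9)] = 1/30240 × (2.01127e-05 − 0.000307136) = -9.49150e-09.

S_3 ≈ 34.5591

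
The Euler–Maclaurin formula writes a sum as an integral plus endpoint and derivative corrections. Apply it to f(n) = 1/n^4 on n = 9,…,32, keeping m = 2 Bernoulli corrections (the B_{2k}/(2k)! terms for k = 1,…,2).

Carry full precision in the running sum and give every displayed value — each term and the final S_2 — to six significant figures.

S_2 ≈ 0.000529360

The integral term ∫_9^32 1/x^4 dx = 0.000447075.
Boundary: ½(f(9) + f(32)) = ½(0.000152416 + 9.53674e-07) = 7.66847e-05.
Running total after boundary: 0.000523760.
Order-1 term: 1/12 · (-1.19209e-07 − (-6.77404e-05)) = 5.63510e-06.
After k=1: 0.000529395.
Order-2 term: −1/720 · (-3.49246e-09 − (-2.50890e-05)) = -3.48410e-08.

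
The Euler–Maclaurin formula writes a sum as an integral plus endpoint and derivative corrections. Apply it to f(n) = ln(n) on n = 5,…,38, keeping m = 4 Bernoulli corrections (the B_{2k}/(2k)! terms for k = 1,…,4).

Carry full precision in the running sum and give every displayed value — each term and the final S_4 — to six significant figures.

S_4 ≈ 99.7901

The integral term ∫_5^38 ln(x) dx = 97.1811.
Endpoint term: (f(5) + f(38))/2 = (1.60944 + 3.63759)/2 = 2.62351.
So far: 99.8046.
Correction k=1: B_{2}/2! · (f^{(1)}(38) − f^{(1)}(5)) = 1/12 · (0.0263158 − 0.200000) = -0.0144737.
After k=1: 99.7901.
Correction k=2: B_{4}/4! · (f^{(3)}(38) − f^{(3)}(5)) = −1/720 · (3.64485e-05 − 0.0160000) = 2.21716e-05.
After k=2: 99.7901.
Correction k=3: B_{6}/6! · (f^{(5)}(38) − f^{(5)}(5)) = 1/30240 · (3.02896e-07 − 0.00768000) = -2.53958e-07.
After k=3: 99.7901.
Correction k=4: B_{8}/8! · (f^{(7)}(38) − f^{(7)}(5)) = −1/1209600 · (6.29285e-09 − 0.00921600) = 7.61904e-09.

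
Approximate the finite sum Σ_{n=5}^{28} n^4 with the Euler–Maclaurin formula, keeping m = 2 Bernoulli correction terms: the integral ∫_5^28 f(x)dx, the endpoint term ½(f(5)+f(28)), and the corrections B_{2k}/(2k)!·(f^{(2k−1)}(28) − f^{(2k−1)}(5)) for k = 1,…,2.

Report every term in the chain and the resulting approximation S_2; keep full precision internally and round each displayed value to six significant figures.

∫_5^28 x^4 dx evaluates to 3.44145e+06.
Boundary: ½(f(5) + f(28)) = ½(625.000 + 614656) = 307640.
Integral + boundary = 3.74909e+06.
Order-1 term: 1/12 · (87808.0 − 500.000) = 7275.67.
Running total after k=1: 3.75636e+06.
Order-2 term: −1/720 · (672.000 − 120.000) = -0.766667.

S_2 ≈ 3.75636e+06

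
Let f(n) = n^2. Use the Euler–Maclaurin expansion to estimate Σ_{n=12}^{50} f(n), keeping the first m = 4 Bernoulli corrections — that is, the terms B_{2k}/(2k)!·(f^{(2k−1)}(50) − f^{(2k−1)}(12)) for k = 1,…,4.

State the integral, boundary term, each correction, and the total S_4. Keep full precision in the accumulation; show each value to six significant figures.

The integral term ∫_12^50 x^2 dx = 41090.7.
Endpoint term: (f(12) + f(50))/2 = (144.000 + 2500.00)/2 = 1322.00.
So far: 42412.7.
Correction k=1: B_{2}/2! · (f^{(1)}(50) − f^{(1)}(12)) = 1/12 · (100.000 − 24.0000) = 6.33333.
After k=1: 42419.0.
Correction k=2: B_{4}/4! · (f^{(3)}(50) − f^{(3)}(12)) = −1/720 · (0.00000 − 0.00000) = 0.00000.
After k=2: 42419.0.
Correction k=3: B_{6}/6! · (f^{(5)}(50) − f^{(5)}(12)) = 1/30240 · (0.00000 − 0.00000) = 0.00000.
After k=3: 42419.0.
Correction k=4: B_{8}/8! · (f^{(7)}(50) − f^{(7)}(12)) = −1/1209600 · (0.00000 − 0.00000) = 0.00000.

S_4 ≈ 42419.0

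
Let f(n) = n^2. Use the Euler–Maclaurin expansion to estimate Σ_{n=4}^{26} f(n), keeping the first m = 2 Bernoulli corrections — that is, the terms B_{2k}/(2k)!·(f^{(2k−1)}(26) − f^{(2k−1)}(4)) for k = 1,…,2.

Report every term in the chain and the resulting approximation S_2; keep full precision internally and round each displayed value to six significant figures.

Integral: ∫_4^26 x^2 dx = 5837.33.
Endpoint term: (f(4) + f(26))/2 = (16.0000 + 676.000)/2 = 346.000.
Integral + boundary = 6183.33.
Order-1 term: 1/12 · (52.0000 − 8.00000) = 3.66667.
Running total after k=1: 6187.00.
Order-2 term: −1/720 · (0.00000 − 0.00000) = 0.00000.

S_2 ≈ 6187.00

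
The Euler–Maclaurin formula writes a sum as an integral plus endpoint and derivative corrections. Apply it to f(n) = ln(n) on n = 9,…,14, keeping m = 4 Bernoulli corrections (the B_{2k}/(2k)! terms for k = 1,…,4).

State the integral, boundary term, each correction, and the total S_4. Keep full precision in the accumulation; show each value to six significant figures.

S_4 ≈ 14.5866

Integral: ∫_9^14 ln(x) dx = 12.1718.
Endpoint term: (f(9) + f(14))/2 = (2.19722 + 2.63906)/2 = 2.41814.
Running total after boundary: 14.5899.
k=1: B_{2}/(2)! × [f^{(1)}(14) − f^{(1)}(9)] = 1/12 × (0.0714286 − 0.111111) = -0.00330688.
After k=1: 14.5866.
k=2: B_{4}/(4)! × [f^{(3)}(14) − f^{(3)}(9)] = −1/720 × (0.000728863 − 0.00274348) = 2.79809e-06.
After k=2: 14.5866.
k=3: B_{6}/(6)! × [f^{(5)}(14) − f^{(5)}(9)] = 1/30240 × (4.46243e-05 − 0.000406442) = -1.19649e-08.
After k=3: 14.5866.
k=4: B_{8}/(8)! × [f^{(7)}(14) − f^{(7)}(9)] = −1/1209600 × (6.83024e-06 − 0.000150534) = 1.18803e-10.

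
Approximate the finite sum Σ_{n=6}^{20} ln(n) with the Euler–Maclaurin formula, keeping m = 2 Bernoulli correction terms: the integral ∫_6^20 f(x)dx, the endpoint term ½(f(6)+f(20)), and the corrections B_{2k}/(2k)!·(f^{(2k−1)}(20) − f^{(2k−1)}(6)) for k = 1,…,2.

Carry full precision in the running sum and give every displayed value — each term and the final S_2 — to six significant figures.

S_2 ≈ 37.5481

∫_6^20 ln(x) dx evaluates to 35.1641.
½[f(6) + f(20)] = ½[1.79176 + 2.99573] = 2.39375.
So far: 37.5578.
k=1: B_{2}/(2)! × [f^{(1)}(20) − f^{(1)}(6)] = 1/12 × (0.0500000 − 0.166667) = -0.00972222.
Partial sum through k=1: 37.5481.
k=2: B_{4}/(4)! × [f^{(3)}(20) − f^{(3)}(6)] = −1/720 × (0.000250000 − 0.00925926) = 1.25129e-05.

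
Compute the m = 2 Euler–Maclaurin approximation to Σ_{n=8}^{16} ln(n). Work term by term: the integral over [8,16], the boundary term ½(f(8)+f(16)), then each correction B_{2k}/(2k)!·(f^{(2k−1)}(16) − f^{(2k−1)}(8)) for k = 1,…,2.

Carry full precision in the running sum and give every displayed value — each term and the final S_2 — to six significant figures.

The integral term ∫_8^16 ln(x) dx = 19.7259.
Endpoint term: (f(8) + f(16))/2 = (2.07944 + 2.77259)/2 = 2.42602.
Integral + boundary = 22.1519.
Correction k=1: B_{2}/2! · (f^{(1)}(16) − f^{(1)}(8)) = 1/12 · (0.0625000 − 0.125000) = -0.00520833.
Running total after k=1: 22.1467.
Correction k=2: B_{4}/4! · (f^{(3)}(16) − f^{(3)}(8)) = −1/720 · (0.000488281 − 0.00390625) = 4.74718e-06.

S_2 ≈ 22.1467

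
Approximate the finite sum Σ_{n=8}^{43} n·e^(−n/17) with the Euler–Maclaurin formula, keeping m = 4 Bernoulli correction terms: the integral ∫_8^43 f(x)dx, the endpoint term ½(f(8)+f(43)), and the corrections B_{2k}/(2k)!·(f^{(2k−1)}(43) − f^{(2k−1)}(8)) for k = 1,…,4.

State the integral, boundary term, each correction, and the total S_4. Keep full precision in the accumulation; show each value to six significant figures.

Integral: ∫_8^43 x·e^(−x/17) dx = 184.170.
Endpoint term: (f(8) + f(43))/2 = (4.99708 + 3.42735)/2 = 4.21222.
Integral + boundary = 188.382.
k=1: B_{2}/(2)! × [f^{(1)}(43) − f^{(1)}(8)] = 1/12 × (-0.121903 − 0.330689) = -0.0377160.
Partial sum through k=1: 188.344.
k=2: B_{4}/(4)! × [f^{(3)}(43) − f^{(3)}(8)] = −1/720 × (0.000129788 − 0.00546698) = 7.41277e-06.
Partial sum through k=2: 188.344.
k=3: B_{6}/(6)! × [f^{(5)}(43) − f^{(5)}(8)] = 1/30240 × (2.35774e-06 − 3.38744e-05) = -1.04222e-09.
Partial sum through k=3: 188.344.
k=4: B_{8}/(8)! × [f^{(7)}(43) − f^{(7)}(8)] = −1/1209600 × (1.47626e-08 − 1.68969e-07) = 1.27485e-13.

S_4 ≈ 188.344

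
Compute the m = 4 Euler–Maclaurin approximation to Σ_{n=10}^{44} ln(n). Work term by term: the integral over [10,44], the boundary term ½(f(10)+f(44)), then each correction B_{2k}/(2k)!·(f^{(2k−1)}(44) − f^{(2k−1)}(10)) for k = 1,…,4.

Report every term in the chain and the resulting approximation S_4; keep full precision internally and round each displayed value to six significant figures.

∫_10^44 ln(x) dx evaluates to 109.478.
Endpoint term: (f(10) + f(44))/2 = (2.30259 + 3.78419)/2 = 3.04339.
Integral + boundary = 112.522.
Order-1 term: 1/12 · (0.0227273 − 0.100000) = -0.00643939.
Running total after k=1: 112.515.
Order-2 term: −1/720 · (2.34786e-05 − 0.00200000) = 2.74517e-06.
Running total after k=2: 112.515.
Order-3 term: 1/30240 · (1.45528e-07 − 0.000240000) = -7.93170e-09.
Running total after k=3: 112.515.
Order-4 term: −1/1209600 · (2.25509e-09 − 7.20000e-05) = 5.95219e-11.

S_4 ≈ 112.515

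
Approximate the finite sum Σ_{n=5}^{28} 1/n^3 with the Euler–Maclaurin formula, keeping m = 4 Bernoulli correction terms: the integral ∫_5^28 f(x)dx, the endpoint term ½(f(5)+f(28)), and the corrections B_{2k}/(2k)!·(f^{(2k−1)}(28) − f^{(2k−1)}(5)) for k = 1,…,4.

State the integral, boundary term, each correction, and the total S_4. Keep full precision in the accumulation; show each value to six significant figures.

S_4 ≈ 0.0237795

∫_5^28 1/x^3 dx evaluates to 0.0193622.
Boundary: ½(f(5) + f(28)) = ½(0.00800000 + 4.55539e-05) = 0.00402278.
Running total after boundary: 0.0233850.
Correction k=1: B_{2}/2! · (f^{(1)}(28) − f^{(1)}(5)) = 1/12 · (-4.88078e-06 − (-0.00480000)) = 0.000399593.
Running total after k=1: 0.0237846.
Correction k=2: B_{4}/4! · (f^{(3)}(28) − f^{(3)}(5)) = −1/720 · (-1.24510e-07 − (-0.00384000)) = -5.33316e-06.
Running total after k=2: 0.0237793.
Correction k=3: B_{6}/6! · (f^{(5)}(28) − f^{(5)}(5)) = 1/30240 · (-6.67016e-09 − (-0.00645120)) = 2.13333e-07.
Running total after k=3: 0.0237795.
Correction k=4: B_{8}/8! · (f^{(7)}(28) − f^{(7)}(5)) = −1/1209600 · (-6.12566e-10 − (-0.0185795)) = -1.53600e-08.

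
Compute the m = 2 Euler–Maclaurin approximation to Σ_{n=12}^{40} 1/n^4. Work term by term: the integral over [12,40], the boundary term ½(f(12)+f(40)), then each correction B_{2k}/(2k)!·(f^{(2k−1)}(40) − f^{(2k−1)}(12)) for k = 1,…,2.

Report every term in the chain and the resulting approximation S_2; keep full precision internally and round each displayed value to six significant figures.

The integral term ∫_12^40 1/x^4 dx = 0.000187693.
Endpoint term: (f(12) + f(40))/2 = (4.82253e-05 + 3.90625e-07)/2 = 2.43080e-05.
Running total after boundary: 0.000212001.
Order-1 term: 1/12 · (-3.90625e-08 − (-1.60751e-05)) = 1.33634e-06.
Partial sum through k=1: 0.000213337.
Order-2 term: −1/720 · (-7.32422e-10 − (-3.34898e-06)) = -4.65034e-09.

S_2 ≈ 0.000213333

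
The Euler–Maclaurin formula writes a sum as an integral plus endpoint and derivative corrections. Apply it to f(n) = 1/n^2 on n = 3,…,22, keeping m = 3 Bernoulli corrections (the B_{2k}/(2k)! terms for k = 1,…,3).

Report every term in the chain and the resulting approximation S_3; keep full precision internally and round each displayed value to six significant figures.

The integral term ∫_3^22 1/x^2 dx = 0.287879.
Endpoint term: (f(3) + f(22))/2 = (0.111111 + 0.00206612)/2 = 0.0565886.
Integral + boundary = 0.344467.
k=1: B_{2}/(2)! × [f^{(1)}(22) − f^{(1)}(3)] = 1/12 × (-0.000187829 − (-0.0740741)) = 0.00615719.
Running total after k=1: 0.350625.
k=2: B_{4}/(4)! × [f^{(3)}(22) − f^{(3)}(3)] = −1/720 × (-4.65691e-06 − (-0.0987654)) = -0.000137168.
Running total after k=2: 0.350487.
k=3: B_{6}/(6)! × [f^{(5)}(22) − f^{(5)}(3)] = 1/30240 × (-2.88651e-07 − (-0.329218)) = 1.08868e-05.

S_3 ≈ 0.350498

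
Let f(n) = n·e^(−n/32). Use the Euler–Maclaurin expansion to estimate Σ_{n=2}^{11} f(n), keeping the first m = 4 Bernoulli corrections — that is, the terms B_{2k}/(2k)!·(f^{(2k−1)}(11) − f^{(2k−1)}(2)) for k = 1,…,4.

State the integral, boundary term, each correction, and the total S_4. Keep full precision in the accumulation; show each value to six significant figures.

S_4 ≈ 51.1562

∫_2^11 x·e^(−x/32) dx evaluates to 46.3513.
½[f(2) + f(11)] = ½[1.87883 + 7.80017] = 4.83950.
So far: 51.1908.
Order-1 term: 1/12 · (0.465351 − 0.880700) = -0.0346124.
After k=1: 51.1562.
Order-2 term: −1/720 · (0.00183942 − 0.00269485) = 1.18810e-06.
After k=2: 51.1562.
Order-3 term: 1/30240 · (3.14882e-06 − 4.42348e-06) = -4.21514e-11.
After k=3: 51.1562.
Order-4 term: −1/1209600 · (4.39583e-09 − 6.06960e-09) = 1.38373e-15.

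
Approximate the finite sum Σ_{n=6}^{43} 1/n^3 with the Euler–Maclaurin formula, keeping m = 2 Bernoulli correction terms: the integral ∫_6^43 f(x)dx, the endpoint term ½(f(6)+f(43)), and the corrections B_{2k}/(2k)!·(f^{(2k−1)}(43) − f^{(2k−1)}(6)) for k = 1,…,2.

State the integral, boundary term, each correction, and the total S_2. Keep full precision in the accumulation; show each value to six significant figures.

S_2 ≈ 0.0161306

∫_6^43 1/x^3 dx evaluates to 0.0136185.
Endpoint term: (f(6) + f(43))/2 = (0.00462963 + 1.25775e-05)/2 = 0.00232110.
Integral + boundary = 0.0159396.
Order-1 term: 1/12 · (-8.77501e-07 − (-0.00231481)) = 0.000192828.
After k=1: 0.0161324.
Order-2 term: −1/720 · (-9.49162e-09 − (-0.00128601)) = -1.78611e-06.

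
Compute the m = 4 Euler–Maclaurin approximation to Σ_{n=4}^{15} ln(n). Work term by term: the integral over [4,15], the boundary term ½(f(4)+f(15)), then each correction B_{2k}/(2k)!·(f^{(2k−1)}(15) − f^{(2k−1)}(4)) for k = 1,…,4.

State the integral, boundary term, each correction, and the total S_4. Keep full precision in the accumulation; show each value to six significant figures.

The integral term ∫_4^15 ln(x) dx = 24.0756.
Boundary: ½(f(4) + f(15)) = ½(1.38629 + 2.70805) = 2.04717.
So far: 26.1227.
Correction k=1: B_{2}/2! · (f^{(1)}(15) − f^{(1)}(4)) = 1/12 · (0.0666667 − 0.250000) = -0.0152778.
After k=1: 26.1075.
Correction k=2: B_{4}/4! · (f^{(3)}(15) − f^{(3)}(4)) = −1/720 · (0.000592593 − 0.0312500) = 4.25797e-05.
After k=2: 26.1075.
Correction k=3: B_{6}/6! · (f^{(5)}(15) − f^{(5)}(4)) = 1/30240 · (3.16049e-05 − 0.0234375) = -7.74004e-07.
After k=3: 26.1075.
Correction k=4: B_{8}/8! · (f^{(7)}(15) − f^{(7)}(4)) = −1/1209600 · (4.21399e-06 − 0.0439453) = 3.63270e-08.

S_4 ≈ 26.1075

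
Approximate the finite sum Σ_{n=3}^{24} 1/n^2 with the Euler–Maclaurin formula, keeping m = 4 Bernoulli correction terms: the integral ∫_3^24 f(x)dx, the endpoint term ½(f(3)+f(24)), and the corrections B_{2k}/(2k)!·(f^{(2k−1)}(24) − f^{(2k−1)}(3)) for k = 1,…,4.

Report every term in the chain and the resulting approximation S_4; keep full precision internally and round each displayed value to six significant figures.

∫_3^24 1/x^2 dx evaluates to 0.291667.
½[f(3) + f(24)] = ½[0.111111 + 0.00173611] = 0.0564236.
So far: 0.348090.
Correction k=1: B_{2}/2! · (f^{(1)}(24) − f^{(1)}(3)) = 1/12 · (-0.000144676 − (-0.0740741)) = 0.00616078.
After k=1: 0.354251.
Correction k=2: B_{4}/4! · (f^{(3)}(24) − f^{(3)}(3)) = −1/720 · (-3.01408e-06 − (-0.0987654)) = -0.000137170.
After k=2: 0.354114.
Correction k=3: B_{6}/6! · (f^{(5)}(24) − f^{(5)}(3)) = 1/30240 · (-1.56983e-07 − (-0.329218)) = 1.08868e-05.
After k=3: 0.354125.
Correction k=4: B_{8}/8! · (f^{(7)}(24) − f^{(7)}(3)) = −1/1209600 · (-1.52623e-08 − (-2.04847)) = -1.69351e-06.

S_4 ≈ 0.354123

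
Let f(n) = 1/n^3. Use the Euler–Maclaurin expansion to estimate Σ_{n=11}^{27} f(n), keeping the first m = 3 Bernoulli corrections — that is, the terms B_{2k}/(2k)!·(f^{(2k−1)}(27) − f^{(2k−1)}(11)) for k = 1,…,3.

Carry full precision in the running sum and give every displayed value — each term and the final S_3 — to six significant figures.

S_3 ≈ 0.00386398

Integral: ∫_11^27 1/x^3 dx = 0.00344636.
Endpoint term: (f(11) + f(27))/2 = (0.000751315 + 5.08053e-05)/2 = 0.000401060.
Integral + boundary = 0.00384742.
k=1: B_{2}/(2)! × [f^{(1)}(27) − f^{(1)}(11)] = 1/12 × (-5.64503e-06 − (-0.000204904)) = 1.66049e-05.
Running total after k=1: 0.00386403.
k=2: B_{4}/(4)! × [f^{(3)}(27) − f^{(3)}(11)] = −1/720 × (-1.54870e-07 − (-3.38684e-05)) = -4.68244e-08.
Running total after k=2: 0.00386398.
k=3: B_{6}/(6)! × [f^{(5)}(27) − f^{(5)}(11)] = 1/30240 × (-8.92258e-09 − (-1.17560e-05)) = 3.88461e-10.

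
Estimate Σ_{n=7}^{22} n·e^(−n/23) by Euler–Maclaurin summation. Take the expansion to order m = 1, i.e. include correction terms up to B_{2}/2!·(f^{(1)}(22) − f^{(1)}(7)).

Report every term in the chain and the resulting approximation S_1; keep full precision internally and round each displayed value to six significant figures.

The integral term ∫_7^22 x·e^(−x/23) dx = 111.272.
½[f(7) + f(22)] = ½[5.16323 + 8.45299] = 6.80811.
Integral + boundary = 118.080.
Order-1 term: 1/12 · (0.0167055 − 0.513116) = -0.0413675.

S_1 ≈ 118.039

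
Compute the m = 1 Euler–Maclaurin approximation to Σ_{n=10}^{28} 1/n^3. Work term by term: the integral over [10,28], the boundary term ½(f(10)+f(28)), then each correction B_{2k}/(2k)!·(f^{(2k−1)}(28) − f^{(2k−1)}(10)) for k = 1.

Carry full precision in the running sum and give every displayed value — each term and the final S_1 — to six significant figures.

∫_10^28 1/x^3 dx evaluates to 0.00436224.
Boundary: ½(f(10) + f(28)) = ½(0.00100000 + 4.55539e-05) = 0.000522777.
Running total after boundary: 0.00488502.
Correction k=1: B_{2}/2! · (f^{(1)}(28) − f^{(1)}(10)) = 1/12 · (-4.88078e-06 − (-0.000300000)) = 2.45933e-05.

S_1 ≈ 0.00490962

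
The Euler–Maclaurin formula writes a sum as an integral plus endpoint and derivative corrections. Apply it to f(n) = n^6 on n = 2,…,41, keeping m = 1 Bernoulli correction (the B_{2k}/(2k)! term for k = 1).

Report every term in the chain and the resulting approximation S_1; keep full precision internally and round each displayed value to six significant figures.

S_1 ≈ 3.02550e+10

Integral: ∫_2^41 x^6 dx = 2.78220e+10.
Endpoint term: (f(2) + f(41))/2 = (64.0000 + 4.75010e+09)/2 = 2.37505e+09.
Running total after boundary: 3.01971e+10.
k=1: B_{2}/(2)! × [f^{(1)}(41) − f^{(1)}(2)] = 1/12 × (6.95137e+08 − 192.000) = 5.79281e+07.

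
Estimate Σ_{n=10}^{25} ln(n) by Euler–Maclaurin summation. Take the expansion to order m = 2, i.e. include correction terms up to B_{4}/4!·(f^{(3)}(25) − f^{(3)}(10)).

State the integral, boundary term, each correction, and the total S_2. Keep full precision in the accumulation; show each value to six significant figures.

S_2 ≈ 45.2018

Integral: ∫_10^25 ln(x) dx = 42.4460.
Boundary: ½(f(10) + f(25)) = ½(2.30259 + 3.21888) = 2.76073.
Running total after boundary: 45.2068.
k=1: B_{2}/(2)! × [f^{(1)}(25) − f^{(1)}(10)] = 1/12 × (0.0400000 − 0.100000) = -0.00500000.
Running total after k=1: 45.2018.
k=2: B_{4}/(4)! × [f^{(3)}(25) − f^{(3)}(10)] = −1/720 × (0.000128000 − 0.00200000) = 2.60000e-06.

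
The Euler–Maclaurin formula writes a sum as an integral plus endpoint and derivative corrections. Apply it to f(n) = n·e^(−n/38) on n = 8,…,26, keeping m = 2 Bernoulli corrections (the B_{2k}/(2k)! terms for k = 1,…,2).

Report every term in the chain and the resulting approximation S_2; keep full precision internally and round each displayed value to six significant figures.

The integral term ∫_8^26 x·e^(−x/38) dx = 189.240.
½[f(8) + f(26)] = ½[6.48126 + 13.1167] = 9.79898.
So far: 199.039.
k=1: B_{2}/(2)! × [f^{(1)}(26) − f^{(1)}(8)] = 1/12 × (0.159312 − 0.639598) = -0.0400238.
After k=1: 198.999.
k=2: B_{4}/(4)! × [f^{(3)}(26) − f^{(3)}(8)] = −1/720 × (0.000809064 − 0.00156504) = 1.04996e-06.

S_2 ≈ 198.999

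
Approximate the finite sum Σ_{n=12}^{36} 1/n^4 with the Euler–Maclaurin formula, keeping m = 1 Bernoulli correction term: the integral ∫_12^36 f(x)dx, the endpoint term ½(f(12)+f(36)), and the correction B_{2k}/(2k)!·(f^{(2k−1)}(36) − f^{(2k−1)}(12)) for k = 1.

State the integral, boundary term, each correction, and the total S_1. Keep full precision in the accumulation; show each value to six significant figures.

S_1 ≈ 0.000211501

∫_12^36 1/x^4 dx evaluates to 0.000185757.
Boundary: ½(f(12) + f(36)) = ½(4.82253e-05 + 5.95374e-07) = 2.44103e-05.
Running total after boundary: 0.000210167.
Correction k=1: B_{2}/2! · (f^{(1)}(36) − f^{(1)}(12)) = 1/12 · (-6.61527e-08 − (-1.60751e-05)) = 1.33408e-06.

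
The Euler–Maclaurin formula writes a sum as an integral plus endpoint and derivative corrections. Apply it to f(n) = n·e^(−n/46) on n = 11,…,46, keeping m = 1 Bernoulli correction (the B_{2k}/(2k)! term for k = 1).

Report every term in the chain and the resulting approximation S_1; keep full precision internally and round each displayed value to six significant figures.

S_1 ≈ 520.208

The integral term ∫_11^46 x·e^(−x/46) dx = 507.467.
Boundary: ½(f(11) + f(46)) = ½(8.66043 + 16.9225) = 12.7914.
Running total after boundary: 520.258.
Correction k=1: B_{2}/2! · (f^{(1)}(46) − f^{(1)}(11)) = 1/12 · (0.00000 − 0.599042) = -0.0499202.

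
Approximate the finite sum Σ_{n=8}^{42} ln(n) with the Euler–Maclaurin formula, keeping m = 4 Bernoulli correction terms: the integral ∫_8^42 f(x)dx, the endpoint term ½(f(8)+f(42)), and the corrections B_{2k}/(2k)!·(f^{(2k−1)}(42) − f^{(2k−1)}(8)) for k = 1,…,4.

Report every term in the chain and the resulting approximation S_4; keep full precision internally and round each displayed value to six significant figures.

∫_8^42 ln(x) dx evaluates to 106.347.
Endpoint term: (f(8) + f(42))/2 = (2.07944 + 3.73767)/2 = 2.90856.
So far: 109.255.
Order-1 term: 1/12 · (0.0238095 − 0.125000) = -0.00843254.
After k=1: 109.247.
Order-2 term: −1/720 · (2.69949e-05 − 0.00390625) = 5.38785e-06.
After k=2: 109.247.
Order-3 term: 1/30240 · (1.83639e-07 − 0.000732422) = -2.42142e-08.
After k=3: 109.247.
Order-4 term: −1/1209600 · (3.12311e-09 − 0.000343323) = 2.83829e-10.

S_4 ≈ 109.247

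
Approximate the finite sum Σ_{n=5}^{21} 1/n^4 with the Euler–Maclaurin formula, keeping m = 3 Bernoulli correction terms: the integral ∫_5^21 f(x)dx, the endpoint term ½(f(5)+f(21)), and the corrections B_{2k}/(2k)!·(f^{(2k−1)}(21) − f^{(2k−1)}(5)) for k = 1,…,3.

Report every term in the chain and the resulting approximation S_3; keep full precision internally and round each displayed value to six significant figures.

∫_5^21 1/x^4 dx evaluates to 0.00263067.
Endpoint term: (f(5) + f(21))/2 = (0.00160000 + 5.14189e-06)/2 = 0.000802571.
So far: 0.00343324.
k=1: B_{2}/(2)! × [f^{(1)}(21) − f^{(1)}(5)] = 1/12 × (-9.79408e-07 − (-0.00128000)) = 0.000106585.
After k=1: 0.00353983.
k=2: B_{4}/(4)! × [f^{(3)}(21) − f^{(3)}(5)] = −1/720 × (-6.66264e-08 − (-0.00153600)) = -2.13324e-06.
After k=2: 0.00353770.
k=3: B_{6}/(6)! × [f^{(5)}(21) − f^{(5)}(5)] = 1/30240 × (-8.46049e-09 − (-0.00344064)) = 1.13777e-07.

S_3 ≈ 0.00353781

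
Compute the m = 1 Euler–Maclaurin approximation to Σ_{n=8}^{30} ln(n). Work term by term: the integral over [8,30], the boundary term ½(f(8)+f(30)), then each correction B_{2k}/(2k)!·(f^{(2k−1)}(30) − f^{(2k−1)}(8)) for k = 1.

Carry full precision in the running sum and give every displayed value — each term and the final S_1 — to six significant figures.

∫_8^30 ln(x) dx evaluates to 63.4004.
Boundary: ½(f(8) + f(30)) = ½(2.07944 + 3.40120) = 2.74032.
Integral + boundary = 66.1407.
Correction k=1: B_{2}/2! · (f^{(1)}(30) − f^{(1)}(8)) = 1/12 · (0.0333333 − 0.125000) = -0.00763889.

S_1 ≈ 66.1331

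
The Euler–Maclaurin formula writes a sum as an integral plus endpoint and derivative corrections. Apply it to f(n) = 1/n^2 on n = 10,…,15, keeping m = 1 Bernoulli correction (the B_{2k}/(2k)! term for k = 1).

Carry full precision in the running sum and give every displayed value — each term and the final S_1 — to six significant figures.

The integral term ∫_10^15 1/x^2 dx = 0.0333333.
½[f(10) + f(15)] = ½[0.0100000 + 0.00444444] = 0.00722222.
Integral + boundary = 0.0405556.
Order-1 term: 1/12 · (-0.000592593 − (-0.00200000)) = 0.000117284.

S_1 ≈ 0.0406728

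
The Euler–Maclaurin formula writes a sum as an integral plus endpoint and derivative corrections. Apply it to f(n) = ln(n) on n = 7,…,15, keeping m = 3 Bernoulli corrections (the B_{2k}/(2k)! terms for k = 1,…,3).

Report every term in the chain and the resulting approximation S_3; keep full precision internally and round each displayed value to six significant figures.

Integral: ∫_7^15 ln(x) dx = 18.9994.
Boundary: ½(f(7) + f(15)) = ½(1.94591 + 2.70805) = 2.32698.
Integral + boundary = 21.3264.
Order-1 term: 1/12 · (0.0666667 − 0.142857) = -0.00634921.
Partial sum through k=1: 21.3200.
Order-2 term: −1/720 · (0.000592593 − 0.00583090) = 7.27543e-06.
Partial sum through k=2: 21.3200.
Order-3 term: 1/30240 · (3.16049e-05 − 0.00142798) = -4.61763e-08.

S_3 ≈ 21.3200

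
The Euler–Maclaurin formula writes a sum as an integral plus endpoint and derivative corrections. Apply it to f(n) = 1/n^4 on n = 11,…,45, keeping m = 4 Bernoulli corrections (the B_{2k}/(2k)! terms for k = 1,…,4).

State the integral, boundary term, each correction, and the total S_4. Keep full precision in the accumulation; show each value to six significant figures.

S_4 ≈ 0.000283112

The integral term ∫_11^45 1/x^4 dx = 0.000246780.
Endpoint term: (f(11) + f(45))/2 = (6.83013e-05 + 2.43865e-07)/2 = 3.42726e-05.
Running total after boundary: 0.000281053.
k=1: B_{2}/(2)! × [f^{(1)}(45) − f^{(1)}(11)] = 1/12 × (-2.16769e-08 − (-2.48369e-05)) = 2.06793e-06.
Running total after k=1: 0.000283121.
k=2: B_{4}/(4)! × [f^{(3)}(45) − f^{(3)}(11)] = −1/720 × (-3.21139e-10 − (-6.15790e-06)) = -8.55219e-09.
Running total after k=2: 0.000283112.
k=3: B_{6}/(6)! × [f^{(5)}(45) − f^{(5)}(11)] = 1/30240 × (-8.88089e-12 − (-2.84994e-06)) = 9.42436e-11.
Running total after k=3: 0.000283112.
k=4: B_{8}/(8)! × [f^{(7)}(45) − f^{(7)}(11)] = −1/1209600 × (-3.94706e-13 − (-2.11979e-06)) = -1.75247e-12.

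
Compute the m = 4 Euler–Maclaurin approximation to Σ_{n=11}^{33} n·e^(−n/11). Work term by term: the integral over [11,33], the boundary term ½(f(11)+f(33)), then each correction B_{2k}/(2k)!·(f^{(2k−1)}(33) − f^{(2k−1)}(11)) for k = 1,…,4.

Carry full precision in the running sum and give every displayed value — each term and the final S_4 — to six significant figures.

∫_11^33 x·e^(−x/11) dx evaluates to 64.9299.
½[f(11) + f(33)] = ½[4.04667 + 1.64297] = 2.84482.
So far: 67.7747.
k=1: B_{2}/(2)! × [f^{(1)}(33) − f^{(1)}(11)] = 1/12 × (-0.0995741 − 0.00000) = -0.00829784.
After k=1: 67.7664.
k=2: B_{4}/(4)! × [f^{(3)}(33) − f^{(3)}(11)] = −1/720 × (0.00000 − 0.00608065) = 8.44535e-06.
After k=2: 67.7664.
k=3: B_{6}/(6)! × [f^{(5)}(33) − f^{(5)}(11)] = 1/30240 × (6.80105e-06 − 0.000100507) = -3.09873e-09.
After k=3: 67.7664.
k=4: B_{8}/(8)! × [f^{(7)}(33) − f^{(7)}(11)] = −1/1209600 × (1.12414e-07 − 1.24595e-06) = 9.37116e-13.

S_4 ≈ 67.7664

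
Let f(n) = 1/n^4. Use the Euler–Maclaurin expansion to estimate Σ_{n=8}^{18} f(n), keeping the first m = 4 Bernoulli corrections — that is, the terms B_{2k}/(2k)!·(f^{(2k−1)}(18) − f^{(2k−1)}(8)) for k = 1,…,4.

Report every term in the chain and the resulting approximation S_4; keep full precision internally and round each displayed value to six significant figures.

Integral: ∫_8^18 1/x^4 dx = 0.000593886.
½[f(8) + f(18)] = ½[0.000244141 + 9.52599e-06] = 0.000126833.
Running total after boundary: 0.000720719.
k=1: B_{2}/(2)! × [f^{(1)}(18) − f^{(1)}(8)] = 1/12 × (-2.11689e-06 − (-0.000122070)) = 9.99612e-06.
After k=1: 0.000730715.
k=2: B_{4}/(4)! × [f^{(3)}(18) − f^{(3)}(8)] = −1/720 × (-1.96008e-07 − (-5.72205e-05)) = -7.92006e-08.
After k=2: 0.000730636.
k=3: B_{6}/(6)! × [f^{(5)}(18) − f^{(5)}(8)] = 1/30240 × (-3.38779e-08 − (-5.00679e-05)) = 1.65456e-09.
After k=3: 0.000730638.
k=4: B_{8}/(8)! × [f^{(7)}(18) − f^{(7)}(8)] = −1/1209600 × (-9.41053e-09 − (-7.04080e-05)) = -5.81999e-11.

S_4 ≈ 0.000730638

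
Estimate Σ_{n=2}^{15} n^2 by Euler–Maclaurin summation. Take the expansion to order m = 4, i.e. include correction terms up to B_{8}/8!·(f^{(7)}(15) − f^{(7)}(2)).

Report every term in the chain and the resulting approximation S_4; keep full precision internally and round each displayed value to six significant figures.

The integral term ∫_2^15 x^2 dx = 1122.33.
Boundary: ½(f(2) + f(15)) = ½(4.00000 + 225.000) = 114.500.
Integral + boundary = 1236.83.
Order-1 term: 1/12 · (30.0000 − 4.00000) = 2.16667.
Running total after k=1: 1239.00.
Order-2 term: −1/720 · (0.00000 − 0.00000) = 0.00000.
Running total after k=2: 1239.00.
Order-3 term: 1/30240 · (0.00000 − 0.00000) = 0.00000.
Running total after k=3: 1239.00.
Order-4 term: −1/1209600 · (0.00000 − 0.00000) = 0.00000.

S_4 ≈ 1239.00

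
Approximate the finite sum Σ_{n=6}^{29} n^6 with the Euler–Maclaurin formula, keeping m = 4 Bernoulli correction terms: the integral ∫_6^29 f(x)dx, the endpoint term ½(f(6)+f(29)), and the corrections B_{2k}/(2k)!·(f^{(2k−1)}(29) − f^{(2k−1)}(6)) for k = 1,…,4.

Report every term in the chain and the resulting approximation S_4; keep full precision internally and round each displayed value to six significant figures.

The integral term ∫_6^29 x^6 dx = 2.46423e+09.
Endpoint term: (f(6) + f(29))/2 = (46656.0 + 5.94823e+08)/2 = 2.97435e+08.
So far: 2.76166e+09.
k=1: B_{2}/(2)! × [f^{(1)}(29) − f^{(1)}(6)] = 1/12 × (1.23067e+08 − 46656.0) = 1.02517e+07.
Partial sum through k=1: 2.77191e+09.
k=2: B_{4}/(4)! × [f^{(3)}(29) − f^{(3)}(6)] = −1/720 × (2.92668e+06 − 25920.0) = -4028.83.
Partial sum through k=2: 2.77191e+09.
k=3: B_{6}/(6)! × [f^{(5)}(29) − f^{(5)}(6)] = 1/30240 × (20880.0 − 4320.00) = 0.547619.
Partial sum through k=3: 2.77191e+09.
k=4: B_{8}/(8)! × [f^{(7)}(29) − f^{(7)}(6)] = −1/1209600 × (0.00000 − 0.00000) = 0.00000.

S_4 ≈ 2.77191e+09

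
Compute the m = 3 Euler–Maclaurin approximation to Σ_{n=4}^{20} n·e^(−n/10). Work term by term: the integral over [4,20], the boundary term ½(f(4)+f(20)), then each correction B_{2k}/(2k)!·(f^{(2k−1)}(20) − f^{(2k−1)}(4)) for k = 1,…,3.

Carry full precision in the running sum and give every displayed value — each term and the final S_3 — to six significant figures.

Integral: ∫_4^20 x·e^(−x/10) dx = 53.2442.
Endpoint term: (f(4) + f(20))/2 = (2.68128 + 2.70671)/2 = 2.69399.
So far: 55.9382.
Correction k=1: B_{2}/2! · (f^{(1)}(20) − f^{(1)}(4)) = 1/12 · (-0.135335 − 0.402192) = -0.0447939.
After k=1: 55.8934.
Correction k=2: B_{4}/4! · (f^{(3)}(20) − f^{(3)}(4)) = −1/720 · (0.00135335 − 0.0174283) = 2.23263e-05.
After k=2: 55.8934.
Correction k=3: B_{6}/6! · (f^{(5)}(20) − f^{(5)}(4)) = 1/30240 · (4.06006e-05 − 0.000308347) = -8.85406e-09.

S_3 ≈ 55.8934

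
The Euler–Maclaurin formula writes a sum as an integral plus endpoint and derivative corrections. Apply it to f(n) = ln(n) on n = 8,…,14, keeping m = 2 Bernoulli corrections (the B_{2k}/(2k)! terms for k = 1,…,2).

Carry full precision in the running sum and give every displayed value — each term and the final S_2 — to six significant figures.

S_2 ≈ 16.6661

Integral: ∫_8^14 ln(x) dx = 14.3113.
Endpoint term: (f(8) + f(14))/2 = (2.07944 + 2.63906)/2 = 2.35925.
So far: 16.6705.
Order-1 term: 1/12 · (0.0714286 − 0.125000) = -0.00446429.
Running total after k=1: 16.6661.
Order-2 term: −1/720 · (0.000728863 − 0.00390625) = 4.41304e-06.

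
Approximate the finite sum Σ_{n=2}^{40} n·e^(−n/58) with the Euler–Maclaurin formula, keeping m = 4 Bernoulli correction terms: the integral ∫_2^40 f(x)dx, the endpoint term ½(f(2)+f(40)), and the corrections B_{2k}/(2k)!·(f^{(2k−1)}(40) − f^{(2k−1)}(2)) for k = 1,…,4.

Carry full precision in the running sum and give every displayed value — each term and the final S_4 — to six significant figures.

The integral term ∫_2^40 x·e^(−x/58) dx = 510.104.
½[f(2) + f(40)] = ½[1.93221 + 20.0700] = 11.0011.
Running total after boundary: 521.105.
k=1: B_{2}/(2)! × [f^{(1)}(40) − f^{(1)}(2)] = 1/12 × (0.155715 − 0.932791) = -0.0647563.
Running total after k=1: 521.040.
k=2: B_{4}/(4)! × [f^{(3)}(40) − f^{(3)}(2)] = −1/720 × (0.000344594 − 0.000851665) = 7.04266e-07.
Running total after k=2: 521.040.
k=3: B_{6}/(6)! × [f^{(5)}(40) − f^{(5)}(2)] = 1/30240 × (1.91111e-07 − 4.23913e-07) = -7.69847e-12.
Running total after k=3: 521.040.
k=4: B_{8}/(8)! × [f^{(7)}(40) − f^{(7)}(2)] = −1/1209600 × (8.31710e-11 − 1.76770e-10) = 7.73806e-17.

S_4 ≈ 521.040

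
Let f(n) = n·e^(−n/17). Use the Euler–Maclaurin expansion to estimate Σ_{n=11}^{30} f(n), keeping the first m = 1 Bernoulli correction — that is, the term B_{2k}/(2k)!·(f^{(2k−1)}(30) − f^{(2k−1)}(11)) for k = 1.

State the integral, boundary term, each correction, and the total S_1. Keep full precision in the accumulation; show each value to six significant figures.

S_1 ≈ 117.829

The integral term ∫_11^30 x·e^(−x/17) dx = 112.407.
½[f(11) + f(30)] = ½[5.75942 + 5.13711] = 5.44827.
Running total after boundary: 117.856.
Correction k=1: B_{2}/2! · (f^{(1)}(30) − f^{(1)}(11)) = 1/12 · (-0.130946 − 0.184794) = -0.0263117.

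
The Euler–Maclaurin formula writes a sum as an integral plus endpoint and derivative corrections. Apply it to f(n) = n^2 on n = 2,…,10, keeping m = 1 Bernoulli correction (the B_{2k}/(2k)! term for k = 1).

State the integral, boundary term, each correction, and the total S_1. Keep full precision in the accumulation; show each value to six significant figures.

∫_2^10 x^2 dx evaluates to 330.667.
Endpoint term: (f(2) + f(10))/2 = (4.00000 + 100.000)/2 = 52.0000.
Running total after boundary: 382.667.
Correction k=1: B_{2}/2! · (f^{(1)}(10) − f^{(1)}(2)) = 1/12 · (20.0000 − 4.00000) = 1.33333.

S_1 ≈ 384.000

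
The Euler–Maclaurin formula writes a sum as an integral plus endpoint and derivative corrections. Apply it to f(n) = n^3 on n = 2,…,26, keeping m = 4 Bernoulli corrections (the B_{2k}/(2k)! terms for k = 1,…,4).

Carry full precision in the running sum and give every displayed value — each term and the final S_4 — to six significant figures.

∫_2^26 x^3 dx evaluates to 114240.
Boundary: ½(f(2) + f(26)) = ½(8.00000 + 17576.0) = 8792.00.
Integral + boundary = 123032.
k=1: B_{2}/(2)! × [f^{(1)}(26) − f^{(1)}(2)] = 1/12 × (2028.00 − 12.0000) = 168.000.
Partial sum through k=1: 123200.
k=2: B_{4}/(4)! × [f^{(3)}(26) − f^{(3)}(2)] = −1/720 × (6.00000 − 6.00000) = 0.00000.
Partial sum through k=2: 123200.
k=3: B_{6}/(6)! × [f^{(5)}(26) − f^{(5)}(2)] = 1/30240 × (0.00000 − 0.00000) = 0.00000.
Partial sum through k=3: 123200.
k=4: B_{8}/(8)! × [f^{(7)}(26) − f^{(7)}(2)] = −1/1209600 × (0.00000 − 0.00000) = 0.00000.

S_4 ≈ 123200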